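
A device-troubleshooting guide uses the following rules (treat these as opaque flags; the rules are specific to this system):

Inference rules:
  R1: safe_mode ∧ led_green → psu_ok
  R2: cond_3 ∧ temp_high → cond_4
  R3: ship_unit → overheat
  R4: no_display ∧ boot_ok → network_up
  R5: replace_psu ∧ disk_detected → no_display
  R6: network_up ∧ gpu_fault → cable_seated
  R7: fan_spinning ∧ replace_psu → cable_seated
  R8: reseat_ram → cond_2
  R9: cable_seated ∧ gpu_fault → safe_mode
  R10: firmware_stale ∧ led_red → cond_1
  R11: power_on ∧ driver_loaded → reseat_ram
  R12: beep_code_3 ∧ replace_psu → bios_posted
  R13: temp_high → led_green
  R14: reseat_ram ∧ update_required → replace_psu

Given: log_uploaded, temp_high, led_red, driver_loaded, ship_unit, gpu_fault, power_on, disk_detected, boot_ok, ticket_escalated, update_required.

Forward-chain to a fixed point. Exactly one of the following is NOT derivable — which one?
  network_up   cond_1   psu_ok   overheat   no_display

Round 1: R3 [ship_unit → overheat]; R11 [power_on ∧ driver_loaded → reseat_ram]; R13 [temp_high → led_green]. New: overheat, reseat_ram, led_green.
Round 2: R8 [reseat_ram → cond_2]; R14 [reseat_ram ∧ update_required → replace_psu]. New: cond_2, replace_psu.
Round 3: R5 [replace_psu ∧ disk_detected → no_display]. New: no_display.
Round 4: R4 [no_display ∧ boot_ok → network_up]. New: network_up.
Round 5: R6 [network_up ∧ gpu_fault → cable_seated]. New: cable_seated.
Round 6: R9 [cable_seated ∧ gpu_fault → safe_mode]. New: safe_mode.
Round 7: R1 [safe_mode ∧ led_green → psu_ok]. New: psu_ok.
Derived: psu_ok (round 7), no_display (round 3), overheat (round 1), network_up (round 4). cond_1 never appears in any round.

cond_1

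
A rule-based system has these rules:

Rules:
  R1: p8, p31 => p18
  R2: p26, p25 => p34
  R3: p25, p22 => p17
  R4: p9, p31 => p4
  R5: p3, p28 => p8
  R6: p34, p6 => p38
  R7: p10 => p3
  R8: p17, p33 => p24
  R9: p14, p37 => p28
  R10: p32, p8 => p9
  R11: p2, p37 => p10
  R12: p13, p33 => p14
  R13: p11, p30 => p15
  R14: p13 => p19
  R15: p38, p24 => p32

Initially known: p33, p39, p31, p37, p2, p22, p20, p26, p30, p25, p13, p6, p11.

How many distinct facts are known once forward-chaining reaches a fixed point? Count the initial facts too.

Round 1: R2 [p26, p25 => p34]; R3 [p25, p22 => p17]; R11 [p2, p37 => p10]; R12 [p13, p33 => p14]; R13 [p11, p30 => p15]; R14 [p13 => p19]. New: p34, p17, p10, p14, p15, p19.
Round 2: R6 [p34, p6 => p38]; R7 [p10 => p3]; R8 [p17, p33 => p24]; R9 [p14, p37 => p28]. New: p38, p3, p24, p28.
Round 3: R5 [p3, p28 => p8]; R15 [p38, p24 => p32]. New: p8, p32.
Round 4: R1 [p8, p31 => p18]; R10 [p32, p8 => p9]. New: p18, p9.
Round 5: R4 [p9, p31 => p4]. New: p4.
Closure: {p10, p11, p13, p14, p15, p17, p18, p19, p2, p20, p22, p24, p25, p26, p28, p3, p30, p31, p32, p33, p34, p37, p38, p39, p4, p6, p8, p9} — 28 facts.

28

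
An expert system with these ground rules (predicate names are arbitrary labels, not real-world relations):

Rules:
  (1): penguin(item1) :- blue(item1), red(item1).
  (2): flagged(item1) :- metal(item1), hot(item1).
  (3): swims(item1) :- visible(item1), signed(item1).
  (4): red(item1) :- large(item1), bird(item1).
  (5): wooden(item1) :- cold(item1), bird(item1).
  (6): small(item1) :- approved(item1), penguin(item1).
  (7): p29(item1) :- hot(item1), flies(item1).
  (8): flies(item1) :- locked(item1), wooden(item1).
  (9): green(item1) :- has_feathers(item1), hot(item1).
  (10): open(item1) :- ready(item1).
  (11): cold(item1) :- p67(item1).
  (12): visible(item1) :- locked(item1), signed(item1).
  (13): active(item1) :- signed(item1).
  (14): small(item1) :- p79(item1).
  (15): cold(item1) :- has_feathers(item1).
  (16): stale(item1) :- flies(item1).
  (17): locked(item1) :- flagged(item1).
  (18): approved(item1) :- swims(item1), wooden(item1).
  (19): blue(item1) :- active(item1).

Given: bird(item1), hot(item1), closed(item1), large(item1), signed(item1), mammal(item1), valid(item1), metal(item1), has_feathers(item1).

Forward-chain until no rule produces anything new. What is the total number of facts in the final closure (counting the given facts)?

Round 1: (2) [flagged(item1) :- metal(item1), hot(item1).]; (4) [red(item1) :- large(item1), bird(item1).]; (9) [green(item1) :- has_feathers(item1), hot(item1).]; (13) [active(item1) :- signed(item1).]; (15) [cold(item1) :- has_feathers(item1).]. New: flagged(item1), red(item1), green(item1), active(item1), cold(item1).
Round 2: (5) [wooden(item1) :- cold(item1), bird(item1).]; (17) [locked(item1) :- flagged(item1).]; (19) [blue(item1) :- active(item1).]. New: wooden(item1), locked(item1), blue(item1).
Round 3: (1) [penguin(item1) :- blue(item1), red(item1).]; (8) [flies(item1) :- locked(item1), wooden(item1).]; (12) [visible(item1) :- locked(item1), signed(item1).]. New: penguin(item1), flies(item1), visible(item1).
Round 4: (3) [swims(item1) :- visible(item1), signed(item1).]; (7) [p29(item1) :- hot(item1), flies(item1).]; (16) [stale(item1) :- flies(item1).]. New: swims(item1), p29(item1), stale(item1).
Round 5: (18) [approved(item1) :- swims(item1), wooden(item1).]. New: approved(item1).
Round 6: (6) [small(item1) :- approved(item1), penguin(item1).]. New: small(item1).
Closure: {active(item1), approved(item1), bird(item1), blue(item1), closed(item1), cold(item1), flagged(item1), flies(item1), green(item1), has_feathers(item1), hot(item1), large(item1), locked(item1), mammal(item1), metal(item1), p29(item1), penguin(item1), red(item1), signed(item1), small(item1), stale(item1), swims(item1), valid(item1), visible(item1), wooden(item1)} — 25 facts.

25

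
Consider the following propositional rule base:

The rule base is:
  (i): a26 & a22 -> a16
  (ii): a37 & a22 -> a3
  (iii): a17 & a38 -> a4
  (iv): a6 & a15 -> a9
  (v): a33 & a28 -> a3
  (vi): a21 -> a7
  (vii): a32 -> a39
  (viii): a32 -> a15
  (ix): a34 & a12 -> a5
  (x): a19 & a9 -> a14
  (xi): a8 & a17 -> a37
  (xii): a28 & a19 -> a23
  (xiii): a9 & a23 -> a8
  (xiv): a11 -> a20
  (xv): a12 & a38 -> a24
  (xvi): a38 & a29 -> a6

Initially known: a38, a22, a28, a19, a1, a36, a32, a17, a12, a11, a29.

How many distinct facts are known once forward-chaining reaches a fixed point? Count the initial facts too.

23

[1] (iii) [a17 & a38 -> a4]; (vii) [a32 -> a39]; (viii) [a32 -> a15]; (xii) [a28 & a19 -> a23]; (xiv) [a11 -> a20]; (xv) [a12 & a38 -> a24]; (xvi) [a38 & a29 -> a6]. ⇒ new: a4, a39, a15, a23, a20, a24, a6.
[2] (iv) [a6 & a15 -> a9]. ⇒ new: a9.
[3] (x) [a19 & a9 -> a14]; (xiii) [a9 & a23 -> a8]. ⇒ new: a14, a8.
[4] (xi) [a8 & a17 -> a37]. ⇒ new: a37.
[5] (ii) [a37 & a22 -> a3]. ⇒ new: a3.
Closure: {a1, a11, a12, a14, a15, a17, a19, a20, a22, a23, a24, a28, a29, a3, a32, a36, a37, a38, a39, a4, a6, a8, a9} — 23 facts.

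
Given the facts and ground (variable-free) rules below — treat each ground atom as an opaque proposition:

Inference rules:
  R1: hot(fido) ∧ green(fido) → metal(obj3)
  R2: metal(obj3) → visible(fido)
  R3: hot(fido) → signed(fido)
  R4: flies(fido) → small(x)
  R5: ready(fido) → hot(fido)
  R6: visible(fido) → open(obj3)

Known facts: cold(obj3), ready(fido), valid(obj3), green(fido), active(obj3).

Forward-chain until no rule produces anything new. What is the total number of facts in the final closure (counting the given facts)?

10

Round 1 fires R5, giving hot(fido).
Round 2 fires R1, R3, giving metal(obj3), signed(fido).
Round 3 fires R2, giving visible(fido).
Round 4 fires R6, giving open(obj3).
Closure: {active(obj3), cold(obj3), green(fido), hot(fido), metal(obj3), open(obj3), ready(fido), signed(fido), valid(obj3), visible(fido)} — 10 facts.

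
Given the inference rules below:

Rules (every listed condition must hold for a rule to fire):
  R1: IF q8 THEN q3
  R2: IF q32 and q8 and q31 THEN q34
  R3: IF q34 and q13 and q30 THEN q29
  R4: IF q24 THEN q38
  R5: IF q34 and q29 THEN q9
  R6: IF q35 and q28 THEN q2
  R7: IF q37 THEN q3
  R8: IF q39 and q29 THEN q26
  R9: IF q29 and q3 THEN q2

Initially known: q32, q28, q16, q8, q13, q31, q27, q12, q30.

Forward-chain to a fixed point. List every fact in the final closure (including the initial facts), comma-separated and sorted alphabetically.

q12, q13, q16, q2, q27, q28, q29, q3, q30, q31, q32, q34, q8, q9

Round 1 fires R1, R2, giving q3, q34.
Round 2 fires R3, giving q29.
Round 3 fires R5, R9, giving q9, q2.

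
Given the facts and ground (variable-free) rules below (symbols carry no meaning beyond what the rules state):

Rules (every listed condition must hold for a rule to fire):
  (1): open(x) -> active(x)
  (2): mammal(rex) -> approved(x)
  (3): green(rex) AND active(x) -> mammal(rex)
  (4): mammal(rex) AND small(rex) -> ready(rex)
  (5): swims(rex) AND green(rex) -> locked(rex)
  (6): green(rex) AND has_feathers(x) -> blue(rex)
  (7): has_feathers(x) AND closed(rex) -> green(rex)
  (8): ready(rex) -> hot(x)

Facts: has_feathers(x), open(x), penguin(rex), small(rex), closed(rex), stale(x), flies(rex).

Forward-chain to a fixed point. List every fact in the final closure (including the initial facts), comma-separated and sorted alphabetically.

Round 1: (1) [open(x) -> active(x)]; (7) [has_feathers(x) AND closed(rex) -> green(rex)]. New: active(x), green(rex).
Round 2: (3) [green(rex) AND active(x) -> mammal(rex)]; (6) [green(rex) AND has_feathers(x) -> blue(rex)]. New: mammal(rex), blue(rex).
Round 3: (2) [mammal(rex) -> approved(x)]; (4) [mammal(rex) AND small(rex) -> ready(rex)]. New: approved(x), ready(rex).
Round 4: (8) [ready(rex) -> hot(x)]. New: hot(x).

active(x), approved(x), blue(rex), closed(rex), flies(rex), green(rex), has_feathers(x), hot(x), mammal(rex), open(x), penguin(rex), ready(rex), small(rex), stale(x)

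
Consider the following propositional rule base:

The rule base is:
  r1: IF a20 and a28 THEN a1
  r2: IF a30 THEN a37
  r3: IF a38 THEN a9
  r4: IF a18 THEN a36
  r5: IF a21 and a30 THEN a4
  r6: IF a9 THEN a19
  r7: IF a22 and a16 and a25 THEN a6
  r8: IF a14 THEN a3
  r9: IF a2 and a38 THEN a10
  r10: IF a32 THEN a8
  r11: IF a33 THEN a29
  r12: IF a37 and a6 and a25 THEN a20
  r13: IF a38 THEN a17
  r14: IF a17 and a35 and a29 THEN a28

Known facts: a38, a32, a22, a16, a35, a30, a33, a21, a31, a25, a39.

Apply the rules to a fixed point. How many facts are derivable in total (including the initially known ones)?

Round 1: r2 [IF a30 THEN a37]; r3 [IF a38 THEN a9]; r5 [IF a21 and a30 THEN a4]; r7 [IF a22 and a16 and a25 THEN a6]; r10 [IF a32 THEN a8]; r11 [IF a33 THEN a29]; r13 [IF a38 THEN a17]. Adds a37, a9, a4, a6, a8, a29, a17.
Round 2: r6 [IF a9 THEN a19]; r12 [IF a37 and a6 and a25 THEN a20]; r14 [IF a17 and a35 and a29 THEN a28]. Adds a19, a20, a28.
Round 3: r1 [IF a20 and a28 THEN a1]. Adds a1.
Closure: {a1, a16, a17, a19, a20, a21, a22, a25, a28, a29, a30, a31, a32, a33, a35, a37, a38, a39, a4, a6, a8, a9} — 22 facts.

22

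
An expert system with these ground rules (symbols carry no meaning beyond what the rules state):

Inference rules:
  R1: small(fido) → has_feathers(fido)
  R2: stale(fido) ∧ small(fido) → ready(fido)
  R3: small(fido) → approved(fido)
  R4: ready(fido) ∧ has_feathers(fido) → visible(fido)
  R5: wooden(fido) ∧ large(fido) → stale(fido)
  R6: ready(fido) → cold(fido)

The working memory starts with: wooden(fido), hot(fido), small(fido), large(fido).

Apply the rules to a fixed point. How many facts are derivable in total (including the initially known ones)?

10

Round 1 — R1, R3, R5, derive has_feathers(fido), approved(fido), stale(fido).
Round 2 — R2, derive ready(fido).
Round 3 — R4, R6, derive visible(fido), cold(fido).
Closure: {approved(fido), cold(fido), has_feathers(fido), hot(fido), large(fido), ready(fido), small(fido), stale(fido), visible(fido), wooden(fido)} — 10 facts.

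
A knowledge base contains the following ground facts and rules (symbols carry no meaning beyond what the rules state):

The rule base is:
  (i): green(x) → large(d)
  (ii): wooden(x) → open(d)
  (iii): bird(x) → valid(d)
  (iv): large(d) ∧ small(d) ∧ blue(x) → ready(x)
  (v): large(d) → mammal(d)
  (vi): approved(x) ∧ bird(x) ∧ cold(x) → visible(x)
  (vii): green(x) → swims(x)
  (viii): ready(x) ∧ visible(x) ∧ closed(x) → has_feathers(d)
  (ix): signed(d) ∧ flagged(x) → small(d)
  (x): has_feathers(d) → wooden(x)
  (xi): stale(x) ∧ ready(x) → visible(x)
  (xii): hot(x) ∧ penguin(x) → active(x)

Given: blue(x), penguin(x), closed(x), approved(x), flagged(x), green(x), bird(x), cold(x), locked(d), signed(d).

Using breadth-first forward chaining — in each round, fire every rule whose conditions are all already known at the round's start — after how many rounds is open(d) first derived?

5

Round 1 — (i), (iii), (vi), (vii), (ix), derive large(d), valid(d), visible(x), swims(x), small(d).
Round 2 — (iv), (v), derive ready(x), mammal(d).
Round 3 — (viii), derive has_feathers(d).
Round 4 — (x), derive wooden(x).
Round 5 — (ii), derive open(d).
open(d) first appears in round 5.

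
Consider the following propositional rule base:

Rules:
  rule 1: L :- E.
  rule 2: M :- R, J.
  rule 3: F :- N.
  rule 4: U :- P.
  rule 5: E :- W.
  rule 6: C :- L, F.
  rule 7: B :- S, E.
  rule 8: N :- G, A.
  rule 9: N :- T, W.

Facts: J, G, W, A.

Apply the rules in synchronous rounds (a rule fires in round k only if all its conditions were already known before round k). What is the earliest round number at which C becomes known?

Round 1 — rule 5, rule 8, derive E, N.
Round 2 — rule 1, rule 3, derive L, F.
Round 3 — rule 6, derive C.
C first appears in round 3.

3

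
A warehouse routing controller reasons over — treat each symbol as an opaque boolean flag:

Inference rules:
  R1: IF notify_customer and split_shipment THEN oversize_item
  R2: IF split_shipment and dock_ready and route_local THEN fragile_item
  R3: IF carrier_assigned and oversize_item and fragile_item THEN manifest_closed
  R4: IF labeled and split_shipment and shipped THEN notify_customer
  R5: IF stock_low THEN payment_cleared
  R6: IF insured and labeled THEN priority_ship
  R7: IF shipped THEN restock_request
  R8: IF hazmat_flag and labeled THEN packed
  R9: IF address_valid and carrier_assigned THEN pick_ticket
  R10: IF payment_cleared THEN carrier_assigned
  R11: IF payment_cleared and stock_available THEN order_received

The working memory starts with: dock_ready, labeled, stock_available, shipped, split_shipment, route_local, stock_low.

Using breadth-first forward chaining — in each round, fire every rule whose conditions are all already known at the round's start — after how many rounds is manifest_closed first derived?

3

[1] R2 [IF split_shipment and dock_ready and route_local THEN fragile_item]; R4 [IF labeled and split_shipment and shipped THEN notify_customer]; R5 [IF stock_low THEN payment_cleared]; R7 [IF shipped THEN restock_request]. ⇒ new: fragile_item, notify_customer, payment_cleared, restock_request.
[2] R1 [IF notify_customer and split_shipment THEN oversize_item]; R10 [IF payment_cleared THEN carrier_assigned]; R11 [IF payment_cleared and stock_available THEN order_received]. ⇒ new: oversize_item, carrier_assigned, order_received.
[3] R3 [IF carrier_assigned and oversize_item and fragile_item THEN manifest_closed]. ⇒ new: manifest_closed.
manifest_closed first appears in round 3.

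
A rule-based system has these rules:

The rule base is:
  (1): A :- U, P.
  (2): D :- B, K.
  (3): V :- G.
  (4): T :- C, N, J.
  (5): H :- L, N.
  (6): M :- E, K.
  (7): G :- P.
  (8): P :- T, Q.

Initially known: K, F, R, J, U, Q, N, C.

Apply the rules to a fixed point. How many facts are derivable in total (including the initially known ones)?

13

[1] (4) [T :- C, N, J.]. ⇒ new: T.
[2] (8) [P :- T, Q.]. ⇒ new: P.
[3] (1) [A :- U, P.]; (7) [G :- P.]. ⇒ new: A, G.
[4] (3) [V :- G.]. ⇒ new: V.
Closure: {A, C, F, G, J, K, N, P, Q, R, T, U, V} — 13 facts.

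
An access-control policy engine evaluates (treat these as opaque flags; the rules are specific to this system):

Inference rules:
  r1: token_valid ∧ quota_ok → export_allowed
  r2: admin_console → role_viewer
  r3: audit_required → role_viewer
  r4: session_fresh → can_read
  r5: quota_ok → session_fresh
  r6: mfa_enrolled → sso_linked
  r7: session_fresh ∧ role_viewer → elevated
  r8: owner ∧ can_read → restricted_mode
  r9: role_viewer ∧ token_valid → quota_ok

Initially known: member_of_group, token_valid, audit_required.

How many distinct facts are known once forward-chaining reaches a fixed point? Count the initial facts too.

9

Round 1: r3 [audit_required → role_viewer]. Adds role_viewer.
Round 2: r9 [role_viewer ∧ token_valid → quota_ok]. Adds quota_ok.
Round 3: r1 [token_valid ∧ quota_ok → export_allowed]; r5 [quota_ok → session_fresh]. Adds export_allowed, session_fresh.
Round 4: r4 [session_fresh → can_read]; r7 [session_fresh ∧ role_viewer → elevated]. Adds can_read, elevated.
Closure: {audit_required, can_read, elevated, export_allowed, member_of_group, quota_ok, role_viewer, session_fresh, token_valid} — 9 facts.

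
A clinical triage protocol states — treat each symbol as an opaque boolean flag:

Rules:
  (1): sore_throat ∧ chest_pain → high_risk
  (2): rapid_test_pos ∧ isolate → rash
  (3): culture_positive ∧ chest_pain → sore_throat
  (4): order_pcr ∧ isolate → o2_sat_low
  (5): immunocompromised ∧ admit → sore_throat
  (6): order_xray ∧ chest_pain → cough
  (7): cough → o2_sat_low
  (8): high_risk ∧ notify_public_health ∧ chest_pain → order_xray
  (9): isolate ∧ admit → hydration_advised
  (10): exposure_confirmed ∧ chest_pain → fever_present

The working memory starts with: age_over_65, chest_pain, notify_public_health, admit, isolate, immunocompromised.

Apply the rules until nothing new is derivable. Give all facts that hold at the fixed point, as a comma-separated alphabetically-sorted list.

Round 1: (5) [immunocompromised ∧ admit → sore_throat]; (9) [isolate ∧ admit → hydration_advised]. New: sore_throat, hydration_advised.
Round 2: (1) [sore_throat ∧ chest_pain → high_risk]. New: high_risk.
Round 3: (8) [high_risk ∧ notify_public_health ∧ chest_pain → order_xray]. New: order_xray.
Round 4: (6) [order_xray ∧ chest_pain → cough]. New: cough.
Round 5: (7) [cough → o2_sat_low]. New: o2_sat_low.

admit, age_over_65, chest_pain, cough, high_risk, hydration_advised, immunocompromised, isolate, notify_public_health, o2_sat_low, order_xray, sore_throat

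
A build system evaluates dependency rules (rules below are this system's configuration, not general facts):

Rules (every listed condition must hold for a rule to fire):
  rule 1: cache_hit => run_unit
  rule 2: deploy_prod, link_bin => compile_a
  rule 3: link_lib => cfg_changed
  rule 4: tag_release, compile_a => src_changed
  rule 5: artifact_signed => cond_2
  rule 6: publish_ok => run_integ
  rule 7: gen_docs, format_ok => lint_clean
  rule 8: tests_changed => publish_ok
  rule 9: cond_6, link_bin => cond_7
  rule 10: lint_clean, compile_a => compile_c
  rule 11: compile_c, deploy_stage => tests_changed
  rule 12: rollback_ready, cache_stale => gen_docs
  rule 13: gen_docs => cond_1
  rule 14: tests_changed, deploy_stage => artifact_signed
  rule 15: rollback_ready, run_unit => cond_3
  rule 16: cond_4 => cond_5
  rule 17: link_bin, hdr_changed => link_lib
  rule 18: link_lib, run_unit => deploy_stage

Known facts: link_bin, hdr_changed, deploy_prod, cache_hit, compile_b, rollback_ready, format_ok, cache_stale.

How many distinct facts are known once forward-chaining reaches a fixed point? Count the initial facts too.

23

Round 1 fires rule 1, rule 2, rule 12, rule 17, giving run_unit, compile_a, gen_docs, link_lib.
Round 2 fires rule 3, rule 7, rule 13, rule 15, rule 18, giving cfg_changed, lint_clean, cond_1, cond_3, deploy_stage.
Round 3 fires rule 10, giving compile_c.
Round 4 fires rule 11, giving tests_changed.
Round 5 fires rule 8, rule 14, giving publish_ok, artifact_signed.
Round 6 fires rule 5, rule 6, giving cond_2, run_integ.
Closure: {artifact_signed, cache_hit, cache_stale, cfg_changed, compile_a, compile_b, compile_c, cond_1, cond_2, cond_3, deploy_prod, deploy_stage, format_ok, gen_docs, hdr_changed, link_bin, link_lib, lint_clean, publish_ok, rollback_ready, run_integ, run_unit, tests_changed} — 23 facts.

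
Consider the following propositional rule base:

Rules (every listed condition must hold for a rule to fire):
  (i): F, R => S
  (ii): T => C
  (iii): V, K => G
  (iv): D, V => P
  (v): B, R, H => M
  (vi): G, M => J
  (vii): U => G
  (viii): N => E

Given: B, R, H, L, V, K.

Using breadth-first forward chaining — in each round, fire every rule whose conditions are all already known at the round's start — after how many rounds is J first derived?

2

Round 1 — (iii), (v), derive G, M.
Round 2 — (vi), derive J.
J first appears in round 2.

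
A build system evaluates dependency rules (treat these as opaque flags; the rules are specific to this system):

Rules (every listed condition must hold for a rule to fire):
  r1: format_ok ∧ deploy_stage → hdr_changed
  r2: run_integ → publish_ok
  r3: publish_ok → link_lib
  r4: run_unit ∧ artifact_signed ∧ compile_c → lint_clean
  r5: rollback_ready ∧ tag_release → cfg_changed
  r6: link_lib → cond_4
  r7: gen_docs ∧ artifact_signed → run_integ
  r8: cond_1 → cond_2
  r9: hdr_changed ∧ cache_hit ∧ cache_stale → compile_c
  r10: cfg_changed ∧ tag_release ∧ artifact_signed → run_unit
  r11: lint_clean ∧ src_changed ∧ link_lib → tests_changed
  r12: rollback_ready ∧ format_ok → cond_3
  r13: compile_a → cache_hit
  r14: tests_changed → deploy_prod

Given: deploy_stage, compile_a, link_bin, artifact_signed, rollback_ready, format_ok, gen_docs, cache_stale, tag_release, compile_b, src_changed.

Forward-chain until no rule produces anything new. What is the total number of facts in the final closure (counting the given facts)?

24

Round 1 fires r1, r5, r7, r12, r13, giving hdr_changed, cfg_changed, run_integ, cond_3, cache_hit.
Round 2 fires r2, r9, r10, giving publish_ok, compile_c, run_unit.
Round 3 fires r3, r4, giving link_lib, lint_clean.
Round 4 fires r6, r11, giving cond_4, tests_changed.
Round 5 fires r14, giving deploy_prod.
Closure: {artifact_signed, cache_hit, cache_stale, cfg_changed, compile_a, compile_b, compile_c, cond_3, cond_4, deploy_prod, deploy_stage, format_ok, gen_docs, hdr_changed, link_bin, link_lib, lint_clean, publish_ok, rollback_ready, run_integ, run_unit, src_changed, tag_release, tests_changed} — 24 facts.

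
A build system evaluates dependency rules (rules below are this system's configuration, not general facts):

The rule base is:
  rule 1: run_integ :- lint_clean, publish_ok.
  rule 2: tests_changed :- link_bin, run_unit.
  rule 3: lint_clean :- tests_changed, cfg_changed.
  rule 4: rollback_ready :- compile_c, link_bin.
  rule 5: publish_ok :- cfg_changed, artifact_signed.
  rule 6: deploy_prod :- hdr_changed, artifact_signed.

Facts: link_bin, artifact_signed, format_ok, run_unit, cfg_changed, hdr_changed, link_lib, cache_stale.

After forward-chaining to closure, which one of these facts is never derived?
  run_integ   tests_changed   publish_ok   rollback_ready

rollback_ready

[1] rule 2 [tests_changed :- link_bin, run_unit.]; rule 5 [publish_ok :- cfg_changed, artifact_signed.]; rule 6 [deploy_prod :- hdr_changed, artifact_signed.]. ⇒ new: tests_changed, publish_ok, deploy_prod.
[2] rule 3 [lint_clean :- tests_changed, cfg_changed.]. ⇒ new: lint_clean.
[3] rule 1 [run_integ :- lint_clean, publish_ok.]. ⇒ new: run_integ.
Derived: tests_changed (round 1), publish_ok (round 1), run_integ (round 3). rollback_ready never appears in any round.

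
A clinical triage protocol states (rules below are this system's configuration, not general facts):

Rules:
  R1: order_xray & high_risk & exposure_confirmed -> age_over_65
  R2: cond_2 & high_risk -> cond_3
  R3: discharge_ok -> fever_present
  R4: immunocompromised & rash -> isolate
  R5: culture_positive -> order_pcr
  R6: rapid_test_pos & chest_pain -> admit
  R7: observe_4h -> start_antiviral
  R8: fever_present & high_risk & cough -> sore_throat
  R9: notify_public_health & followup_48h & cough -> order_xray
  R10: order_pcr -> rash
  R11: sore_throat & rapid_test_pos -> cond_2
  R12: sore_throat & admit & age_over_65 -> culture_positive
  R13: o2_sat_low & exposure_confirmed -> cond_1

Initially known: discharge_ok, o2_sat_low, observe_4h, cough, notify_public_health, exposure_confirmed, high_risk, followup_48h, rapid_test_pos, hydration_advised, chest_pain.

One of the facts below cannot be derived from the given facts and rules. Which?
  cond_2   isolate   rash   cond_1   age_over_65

Round 1 — R3, R6, R7, R9, R13, derive fever_present, admit, start_antiviral, order_xray, cond_1.
Round 2 — R1, R8, derive age_over_65, sore_throat.
Round 3 — R11, R12, derive cond_2, culture_positive.
Round 4 — R2, R5, derive cond_3, order_pcr.
Round 5 — R10, derive rash.
Derived: cond_2 (round 3), rash (round 5), cond_1 (round 1), age_over_65 (round 2). isolate never appears in any round.

isolate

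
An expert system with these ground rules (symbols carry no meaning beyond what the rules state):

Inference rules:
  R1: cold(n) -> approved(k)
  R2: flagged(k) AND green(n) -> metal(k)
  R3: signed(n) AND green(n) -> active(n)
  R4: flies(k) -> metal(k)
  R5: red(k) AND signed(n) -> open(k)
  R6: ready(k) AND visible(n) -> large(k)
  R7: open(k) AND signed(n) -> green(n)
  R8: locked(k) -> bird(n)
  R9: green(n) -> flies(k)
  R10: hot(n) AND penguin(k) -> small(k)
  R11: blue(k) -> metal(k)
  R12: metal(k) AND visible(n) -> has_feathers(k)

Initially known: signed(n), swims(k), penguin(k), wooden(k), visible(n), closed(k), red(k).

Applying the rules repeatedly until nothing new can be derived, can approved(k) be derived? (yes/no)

[1] R5 [red(k) AND signed(n) -> open(k)]. ⇒ new: open(k).
[2] R7 [open(k) AND signed(n) -> green(n)]. ⇒ new: green(n).
[3] R3 [signed(n) AND green(n) -> active(n)]; R9 [green(n) -> flies(k)]. ⇒ new: active(n), flies(k).
[4] R4 [flies(k) -> metal(k)]. ⇒ new: metal(k).
[5] R12 [metal(k) AND visible(n) -> has_feathers(k)]. ⇒ new: has_feathers(k).
Fixed point reached. approved(k) is concluded only by R1; R1 needs cold(n) (never derived).

no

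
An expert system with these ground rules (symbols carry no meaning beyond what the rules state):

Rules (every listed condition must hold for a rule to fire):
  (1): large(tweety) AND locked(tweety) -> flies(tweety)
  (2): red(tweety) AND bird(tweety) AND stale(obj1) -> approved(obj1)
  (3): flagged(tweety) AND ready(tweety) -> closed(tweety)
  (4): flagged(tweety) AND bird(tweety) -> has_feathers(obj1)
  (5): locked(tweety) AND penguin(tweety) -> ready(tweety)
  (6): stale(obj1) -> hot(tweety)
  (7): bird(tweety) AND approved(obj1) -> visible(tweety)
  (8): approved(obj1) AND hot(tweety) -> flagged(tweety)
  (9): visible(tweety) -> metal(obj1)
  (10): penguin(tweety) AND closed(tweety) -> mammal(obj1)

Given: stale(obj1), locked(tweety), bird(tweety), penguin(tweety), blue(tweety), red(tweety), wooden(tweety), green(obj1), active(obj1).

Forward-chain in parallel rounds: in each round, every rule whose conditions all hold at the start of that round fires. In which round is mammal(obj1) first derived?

4

Round 1: (2) [red(tweety) AND bird(tweety) AND stale(obj1) -> approved(obj1)]; (5) [locked(tweety) AND penguin(tweety) -> ready(tweety)]; (6) [stale(obj1) -> hot(tweety)]. New: approved(obj1), ready(tweety), hot(tweety).
Round 2: (7) [bird(tweety) AND approved(obj1) -> visible(tweety)]; (8) [approved(obj1) AND hot(tweety) -> flagged(tweety)]. New: visible(tweety), flagged(tweety).
Round 3: (3) [flagged(tweety) AND ready(tweety) -> closed(tweety)]; (4) [flagged(tweety) AND bird(tweety) -> has_feathers(obj1)]; (9) [visible(tweety) -> metal(obj1)]. New: closed(tweety), has_feathers(obj1), metal(obj1).
Round 4: (10) [penguin(tweety) AND closed(tweety) -> mammal(obj1)]. New: mammal(obj1).
mammal(obj1) first appears in round 4.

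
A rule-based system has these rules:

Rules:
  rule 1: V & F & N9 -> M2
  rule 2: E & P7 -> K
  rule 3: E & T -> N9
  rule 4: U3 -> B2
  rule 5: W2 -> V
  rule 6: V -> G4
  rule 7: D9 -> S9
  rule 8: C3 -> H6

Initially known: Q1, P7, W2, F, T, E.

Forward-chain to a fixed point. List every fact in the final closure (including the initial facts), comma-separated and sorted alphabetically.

E, F, G4, K, M2, N9, P7, Q1, T, V, W2

Round 1: rule 2 [E & P7 -> K]; rule 3 [E & T -> N9]; rule 5 [W2 -> V]. New: K, N9, V.
Round 2: rule 1 [V & F & N9 -> M2]; rule 6 [V -> G4]. New: M2, G4.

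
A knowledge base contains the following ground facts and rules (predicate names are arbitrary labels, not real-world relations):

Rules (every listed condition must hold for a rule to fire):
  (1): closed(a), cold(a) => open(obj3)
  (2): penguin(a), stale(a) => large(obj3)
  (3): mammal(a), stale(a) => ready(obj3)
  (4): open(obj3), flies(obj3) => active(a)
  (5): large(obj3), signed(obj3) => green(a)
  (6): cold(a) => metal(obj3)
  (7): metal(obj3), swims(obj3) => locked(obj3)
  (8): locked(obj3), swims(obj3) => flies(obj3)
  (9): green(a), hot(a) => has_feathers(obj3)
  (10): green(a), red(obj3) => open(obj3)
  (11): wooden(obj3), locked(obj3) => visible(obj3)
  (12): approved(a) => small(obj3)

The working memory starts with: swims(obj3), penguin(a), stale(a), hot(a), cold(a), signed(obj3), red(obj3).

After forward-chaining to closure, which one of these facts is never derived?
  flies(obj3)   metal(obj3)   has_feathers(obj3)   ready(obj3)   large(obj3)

Round 1: (2) [penguin(a), stale(a) => large(obj3)]; (6) [cold(a) => metal(obj3)]. Adds large(obj3), metal(obj3).
Round 2: (5) [large(obj3), signed(obj3) => green(a)]; (7) [metal(obj3), swims(obj3) => locked(obj3)]. Adds green(a), locked(obj3).
Round 3: (8) [locked(obj3), swims(obj3) => flies(obj3)]; (9) [green(a), hot(a) => has_feathers(obj3)]; (10) [green(a), red(obj3) => open(obj3)]. Adds flies(obj3), has_feathers(obj3), open(obj3).
Round 4: (4) [open(obj3), flies(obj3) => active(a)]. Adds active(a).
Derived: metal(obj3) (round 1), large(obj3) (round 1), has_feathers(obj3) (round 3), flies(obj3) (round 3). ready(obj3) never appears in any round.

ready(obj3)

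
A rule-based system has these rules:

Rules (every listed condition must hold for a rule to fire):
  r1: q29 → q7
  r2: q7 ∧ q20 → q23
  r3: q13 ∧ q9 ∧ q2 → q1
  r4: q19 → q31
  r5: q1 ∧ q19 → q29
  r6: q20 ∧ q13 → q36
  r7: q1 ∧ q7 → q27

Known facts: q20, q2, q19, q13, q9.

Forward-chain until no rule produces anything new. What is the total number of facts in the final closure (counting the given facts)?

Round 1: r3 [q13 ∧ q9 ∧ q2 → q1]; r4 [q19 → q31]; r6 [q20 ∧ q13 → q36]. New: q1, q31, q36.
Round 2: r5 [q1 ∧ q19 → q29]. New: q29.
Round 3: r1 [q29 → q7]. New: q7.
Round 4: r2 [q7 ∧ q20 → q23]; r7 [q1 ∧ q7 → q27]. New: q23, q27.
Closure: {q1, q13, q19, q2, q20, q23, q27, q29, q31, q36, q7, q9} — 12 facts.

12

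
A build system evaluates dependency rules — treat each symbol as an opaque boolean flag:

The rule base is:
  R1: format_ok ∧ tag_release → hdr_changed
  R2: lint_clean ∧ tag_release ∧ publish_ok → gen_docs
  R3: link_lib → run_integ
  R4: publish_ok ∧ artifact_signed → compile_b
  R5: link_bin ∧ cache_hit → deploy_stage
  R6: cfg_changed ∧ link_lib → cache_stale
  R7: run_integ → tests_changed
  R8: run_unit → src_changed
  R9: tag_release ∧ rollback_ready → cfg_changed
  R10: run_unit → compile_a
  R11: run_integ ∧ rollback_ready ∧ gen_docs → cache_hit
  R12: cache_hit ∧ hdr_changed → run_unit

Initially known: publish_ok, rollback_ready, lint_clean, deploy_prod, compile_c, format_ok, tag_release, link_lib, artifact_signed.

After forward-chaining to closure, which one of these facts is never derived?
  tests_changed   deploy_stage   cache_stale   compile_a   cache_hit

[1] R1 [format_ok ∧ tag_release → hdr_changed]; R2 [lint_clean ∧ tag_release ∧ publish_ok → gen_docs]; R3 [link_lib → run_integ]; R4 [publish_ok ∧ artifact_signed → compile_b]; R9 [tag_release ∧ rollback_ready → cfg_changed]. ⇒ new: hdr_changed, gen_docs, run_integ, compile_b, cfg_changed.
[2] R6 [cfg_changed ∧ link_lib → cache_stale]; R7 [run_integ → tests_changed]; R11 [run_integ ∧ rollback_ready ∧ gen_docs → cache_hit]. ⇒ new: cache_stale, tests_changed, cache_hit.
[3] R12 [cache_hit ∧ hdr_changed → run_unit]. ⇒ new: run_unit.
[4] R8 [run_unit → src_changed]; R10 [run_unit → compile_a]. ⇒ new: src_changed, compile_a.
Derived: tests_changed (round 2), cache_hit (round 2), compile_a (round 4), cache_stale (round 2). deploy_stage never appears in any round.

deploy_stage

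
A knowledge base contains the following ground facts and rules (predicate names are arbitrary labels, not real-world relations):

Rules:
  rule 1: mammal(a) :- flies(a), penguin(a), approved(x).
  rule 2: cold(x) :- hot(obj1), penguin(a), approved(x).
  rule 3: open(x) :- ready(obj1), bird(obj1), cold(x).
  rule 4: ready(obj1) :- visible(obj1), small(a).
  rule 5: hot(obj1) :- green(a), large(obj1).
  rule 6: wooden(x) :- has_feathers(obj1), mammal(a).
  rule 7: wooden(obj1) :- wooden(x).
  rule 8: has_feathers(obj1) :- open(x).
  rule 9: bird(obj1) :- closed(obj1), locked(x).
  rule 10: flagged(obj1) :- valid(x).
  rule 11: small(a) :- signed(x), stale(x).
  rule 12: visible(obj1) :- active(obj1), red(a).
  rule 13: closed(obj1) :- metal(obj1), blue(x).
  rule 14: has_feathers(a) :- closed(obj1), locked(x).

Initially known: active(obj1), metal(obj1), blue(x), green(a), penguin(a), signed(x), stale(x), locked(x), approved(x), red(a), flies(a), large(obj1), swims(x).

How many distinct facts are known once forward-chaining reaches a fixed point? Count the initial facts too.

Round 1: rule 1 [mammal(a) :- flies(a), penguin(a), approved(x).]; rule 5 [hot(obj1) :- green(a), large(obj1).]; rule 11 [small(a) :- signed(x), stale(x).]; rule 12 [visible(obj1) :- active(obj1), red(a).]; rule 13 [closed(obj1) :- metal(obj1), blue(x).]. New: mammal(a), hot(obj1), small(a), visible(obj1), closed(obj1).
Round 2: rule 2 [cold(x) :- hot(obj1), penguin(a), approved(x).]; rule 4 [ready(obj1) :- visible(obj1), small(a).]; rule 9 [bird(obj1) :- closed(obj1), locked(x).]; rule 14 [has_feathers(a) :- closed(obj1), locked(x).]. New: cold(x), ready(obj1), bird(obj1), has_feathers(a).
Round 3: rule 3 [open(x) :- ready(obj1), bird(obj1), cold(x).]. New: open(x).
Round 4: rule 8 [has_feathers(obj1) :- open(x).]. New: has_feathers(obj1).
Round 5: rule 6 [wooden(x) :- has_feathers(obj1), mammal(a).]. New: wooden(x).
Round 6: rule 7 [wooden(obj1) :- wooden(x).]. New: wooden(obj1).
Closure: {active(obj1), approved(x), bird(obj1), blue(x), closed(obj1), cold(x), flies(a), green(a), has_feathers(a), has_feathers(obj1), hot(obj1), large(obj1), locked(x), mammal(a), metal(obj1), open(x), penguin(a), ready(obj1), red(a), signed(x), small(a), stale(x), swims(x), visible(obj1), wooden(obj1), wooden(x)} — 26 facts.

26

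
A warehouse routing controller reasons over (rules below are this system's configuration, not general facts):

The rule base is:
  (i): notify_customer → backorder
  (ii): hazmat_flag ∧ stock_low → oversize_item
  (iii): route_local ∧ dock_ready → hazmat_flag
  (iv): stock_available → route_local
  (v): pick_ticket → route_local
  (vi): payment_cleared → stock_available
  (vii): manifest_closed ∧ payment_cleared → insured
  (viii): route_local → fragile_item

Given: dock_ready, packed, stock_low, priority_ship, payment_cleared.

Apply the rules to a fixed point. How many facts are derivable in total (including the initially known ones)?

Round 1: (vi) [payment_cleared → stock_available]. New: stock_available.
Round 2: (iv) [stock_available → route_local]. New: route_local.
Round 3: (iii) [route_local ∧ dock_ready → hazmat_flag]; (viii) [route_local → fragile_item]. New: hazmat_flag, fragile_item.
Round 4: (ii) [hazmat_flag ∧ stock_low → oversize_item]. New: oversize_item.
Closure: {dock_ready, fragile_item, hazmat_flag, oversize_item, packed, payment_cleared, priority_ship, route_local, stock_available, stock_low} — 10 facts.

10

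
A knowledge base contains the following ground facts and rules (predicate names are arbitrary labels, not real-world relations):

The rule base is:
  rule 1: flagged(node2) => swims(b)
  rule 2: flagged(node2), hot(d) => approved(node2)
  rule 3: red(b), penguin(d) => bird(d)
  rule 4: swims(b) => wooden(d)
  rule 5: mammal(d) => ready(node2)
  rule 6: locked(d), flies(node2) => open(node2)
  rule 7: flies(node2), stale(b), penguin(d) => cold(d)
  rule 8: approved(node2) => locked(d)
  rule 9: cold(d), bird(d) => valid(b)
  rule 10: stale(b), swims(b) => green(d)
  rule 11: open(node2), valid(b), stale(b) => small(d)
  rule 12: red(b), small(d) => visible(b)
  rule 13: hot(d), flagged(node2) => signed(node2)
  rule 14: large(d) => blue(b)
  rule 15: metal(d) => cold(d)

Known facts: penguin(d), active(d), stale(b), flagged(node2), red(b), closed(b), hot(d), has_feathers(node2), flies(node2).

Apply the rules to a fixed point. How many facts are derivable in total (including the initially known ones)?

21

Round 1 fires rule 1, rule 2, rule 3, rule 7, rule 13, giving swims(b), approved(node2), bird(d), cold(d), signed(node2).
Round 2 fires rule 4, rule 8, rule 9, rule 10, giving wooden(d), locked(d), valid(b), green(d).
Round 3 fires rule 6, giving open(node2).
Round 4 fires rule 11, giving small(d).
Round 5 fires rule 12, giving visible(b).
Closure: {active(d), approved(node2), bird(d), closed(b), cold(d), flagged(node2), flies(node2), green(d), has_feathers(node2), hot(d), locked(d), open(node2), penguin(d), red(b), signed(node2), small(d), stale(b), swims(b), valid(b), visible(b), wooden(d)} — 21 facts.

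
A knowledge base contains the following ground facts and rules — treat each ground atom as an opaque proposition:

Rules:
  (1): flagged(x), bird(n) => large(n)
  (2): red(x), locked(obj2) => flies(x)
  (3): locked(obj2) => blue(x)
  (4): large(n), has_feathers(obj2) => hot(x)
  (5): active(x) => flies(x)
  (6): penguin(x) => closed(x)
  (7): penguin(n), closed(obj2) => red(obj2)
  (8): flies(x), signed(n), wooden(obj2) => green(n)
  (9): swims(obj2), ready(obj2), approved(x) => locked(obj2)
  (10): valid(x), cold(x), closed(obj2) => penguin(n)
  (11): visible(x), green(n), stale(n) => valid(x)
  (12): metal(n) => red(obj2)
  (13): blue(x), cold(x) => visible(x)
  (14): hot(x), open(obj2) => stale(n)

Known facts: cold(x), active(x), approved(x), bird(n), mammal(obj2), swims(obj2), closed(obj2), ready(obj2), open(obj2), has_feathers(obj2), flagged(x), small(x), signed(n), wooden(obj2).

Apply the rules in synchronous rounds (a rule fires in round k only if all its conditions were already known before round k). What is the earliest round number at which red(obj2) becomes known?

[1] (1) [flagged(x), bird(n) => large(n)]; (5) [active(x) => flies(x)]; (9) [swims(obj2), ready(obj2), approved(x) => locked(obj2)]. ⇒ new: large(n), flies(x), locked(obj2).
[2] (3) [locked(obj2) => blue(x)]; (4) [large(n), has_feathers(obj2) => hot(x)]; (8) [flies(x), signed(n), wooden(obj2) => green(n)]. ⇒ new: blue(x), hot(x), green(n).
[3] (13) [blue(x), cold(x) => visible(x)]; (14) [hot(x), open(obj2) => stale(n)]. ⇒ new: visible(x), stale(n).
[4] (11) [visible(x), green(n), stale(n) => valid(x)]. ⇒ new: valid(x).
[5] (10) [valid(x), cold(x), closed(obj2) => penguin(n)]. ⇒ new: penguin(n).
[6] (7) [penguin(n), closed(obj2) => red(obj2)]. ⇒ new: red(obj2).
red(obj2) first appears in round 6.

6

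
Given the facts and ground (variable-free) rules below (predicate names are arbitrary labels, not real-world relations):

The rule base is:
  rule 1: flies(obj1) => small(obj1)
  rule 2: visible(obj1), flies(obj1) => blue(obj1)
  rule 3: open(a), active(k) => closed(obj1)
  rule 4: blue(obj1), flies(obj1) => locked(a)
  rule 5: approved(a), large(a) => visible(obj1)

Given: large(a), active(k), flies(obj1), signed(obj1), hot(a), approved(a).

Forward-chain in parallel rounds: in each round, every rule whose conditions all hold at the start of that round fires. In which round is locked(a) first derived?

3

Round 1 fires rule 1, rule 5, giving small(obj1), visible(obj1).
Round 2 fires rule 2, giving blue(obj1).
Round 3 fires rule 4, giving locked(a).
locked(a) first appears in round 3.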